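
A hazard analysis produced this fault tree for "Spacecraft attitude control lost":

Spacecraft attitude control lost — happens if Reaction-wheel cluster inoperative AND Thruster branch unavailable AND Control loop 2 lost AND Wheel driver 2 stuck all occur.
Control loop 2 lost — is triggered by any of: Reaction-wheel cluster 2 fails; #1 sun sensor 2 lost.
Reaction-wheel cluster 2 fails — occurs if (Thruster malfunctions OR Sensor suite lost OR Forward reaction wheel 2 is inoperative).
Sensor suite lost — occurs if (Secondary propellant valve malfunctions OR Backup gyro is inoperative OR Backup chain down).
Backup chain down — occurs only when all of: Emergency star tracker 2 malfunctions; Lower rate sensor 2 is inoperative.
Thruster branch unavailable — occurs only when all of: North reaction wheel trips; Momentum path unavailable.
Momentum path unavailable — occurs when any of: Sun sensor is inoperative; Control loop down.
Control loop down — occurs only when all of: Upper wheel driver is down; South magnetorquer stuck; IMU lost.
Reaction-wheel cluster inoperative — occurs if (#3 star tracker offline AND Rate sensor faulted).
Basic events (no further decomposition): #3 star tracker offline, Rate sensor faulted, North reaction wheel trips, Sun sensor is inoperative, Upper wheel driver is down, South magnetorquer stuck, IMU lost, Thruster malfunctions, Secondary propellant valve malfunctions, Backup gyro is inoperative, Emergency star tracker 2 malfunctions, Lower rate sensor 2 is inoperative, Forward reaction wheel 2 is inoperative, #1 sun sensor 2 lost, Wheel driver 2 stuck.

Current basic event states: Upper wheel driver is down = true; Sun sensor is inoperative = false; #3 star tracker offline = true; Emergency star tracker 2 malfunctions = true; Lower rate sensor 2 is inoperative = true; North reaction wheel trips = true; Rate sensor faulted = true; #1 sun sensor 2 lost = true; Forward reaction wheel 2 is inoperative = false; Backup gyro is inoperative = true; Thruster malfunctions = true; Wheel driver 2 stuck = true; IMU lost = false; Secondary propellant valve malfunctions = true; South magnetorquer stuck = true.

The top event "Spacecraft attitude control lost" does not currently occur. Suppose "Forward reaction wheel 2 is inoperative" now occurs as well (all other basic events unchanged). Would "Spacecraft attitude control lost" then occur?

Counterfactual: set "Forward reaction wheel 2 is inoperative" to occurred.
Reaction-wheel cluster inoperative [AND]: #3 star tracker offline=occurs, Rate sensor faulted=occurs → all inputs occur → occurs.
Control loop down [AND]: Upper wheel driver is down=occurs, South magnetorquer stuck=occurs, IMU lost=not → not all inputs occur → does not occur.
Momentum path unavailable [OR]: Sun sensor is inoperative=not, Control loop down=not → no input occurs → does not occur.
Thruster branch unavailable [AND]: North reaction wheel trips=occurs, Momentum path unavailable=not → not all inputs occur → does not occur.
Backup chain down [AND]: Emergency star tracker 2 malfunctions=occurs, Lower rate sensor 2 is inoperative=occurs → all inputs occur → occurs.
Sensor suite lost [OR]: Secondary propellant valve malfunctions=occurs, Backup gyro is inoperative=occurs, Backup chain down=occurs → at least one input occurs → occurs.
Reaction-wheel cluster 2 fails [OR]: Thruster malfunctions=occurs, Sensor suite lost=occurs, Forward reaction wheel 2 is inoperative=occurs → at least one input occurs → occurs.
Control loop 2 lost [OR]: Reaction-wheel cluster 2 fails=occurs, #1 sun sensor 2 lost=occurs → at least one input occurs → occurs.
Spacecraft attitude control lost [AND]: Reaction-wheel cluster inoperative=occurs, Thruster branch unavailable=not, Control loop 2 lost=occurs, Wheel driver 2 stuck=occurs → not all inputs occur → does not occur.

No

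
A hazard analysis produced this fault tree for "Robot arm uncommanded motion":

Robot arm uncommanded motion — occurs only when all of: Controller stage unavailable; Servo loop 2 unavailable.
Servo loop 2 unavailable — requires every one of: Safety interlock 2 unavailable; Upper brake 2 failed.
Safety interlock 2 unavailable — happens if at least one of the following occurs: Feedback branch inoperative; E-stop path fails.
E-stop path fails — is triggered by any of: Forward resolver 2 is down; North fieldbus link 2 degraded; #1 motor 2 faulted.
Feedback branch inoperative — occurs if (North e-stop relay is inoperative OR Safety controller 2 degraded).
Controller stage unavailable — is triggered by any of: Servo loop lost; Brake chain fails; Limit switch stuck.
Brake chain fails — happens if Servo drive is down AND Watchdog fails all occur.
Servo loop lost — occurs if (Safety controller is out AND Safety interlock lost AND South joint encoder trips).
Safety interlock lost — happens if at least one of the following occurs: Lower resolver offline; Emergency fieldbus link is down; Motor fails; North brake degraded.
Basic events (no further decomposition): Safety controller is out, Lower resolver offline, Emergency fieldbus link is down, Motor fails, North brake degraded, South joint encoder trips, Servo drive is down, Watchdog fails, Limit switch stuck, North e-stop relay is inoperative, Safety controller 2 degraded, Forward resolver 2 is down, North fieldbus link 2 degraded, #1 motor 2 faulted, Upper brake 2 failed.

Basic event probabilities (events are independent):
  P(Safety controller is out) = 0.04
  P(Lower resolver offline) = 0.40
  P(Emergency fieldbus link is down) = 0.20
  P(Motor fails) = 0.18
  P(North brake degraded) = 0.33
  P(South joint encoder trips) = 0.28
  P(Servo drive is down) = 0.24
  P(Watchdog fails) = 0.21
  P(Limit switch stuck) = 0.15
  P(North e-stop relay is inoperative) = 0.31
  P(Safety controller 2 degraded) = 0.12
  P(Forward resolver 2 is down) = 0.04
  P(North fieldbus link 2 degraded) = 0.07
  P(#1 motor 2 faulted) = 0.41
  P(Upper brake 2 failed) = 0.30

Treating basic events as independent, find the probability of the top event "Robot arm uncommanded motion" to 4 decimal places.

0.0407

P(Safety interlock lost) [OR] = 1 − (1−0.40) × (1−0.20) × (1−0.18) × (1−0.33) = 0.736288
P(Servo loop lost) [AND] = 0.04 × 0.736288 × 0.28 = 0.008246
P(Brake chain fails) [AND] = 0.24 × 0.21 = 0.050400
P(Controller stage unavailable) [OR] = 1 − (1−0.008246) × (1−0.050400) × (1−0.15) = 0.199496
P(Feedback branch inoperative) [OR] = 1 − (1−0.31) × (1−0.12) = 0.392800
P(E-stop path fails) [OR] = 1 − (1−0.04) × (1−0.07) × (1−0.41) = 0.473248
P(Safety interlock 2 unavailable) [OR] = 1 − (1−0.392800) × (1−0.473248) = 0.680156
P(Servo loop 2 unavailable) [AND] = 0.680156 × 0.30 = 0.204047
P(Robot arm uncommanded motion) [AND] = 0.199496 × 0.204047 = 0.040707
Rounded to 4 decimal places: P(Robot arm uncommanded motion) ≈ 0.0407.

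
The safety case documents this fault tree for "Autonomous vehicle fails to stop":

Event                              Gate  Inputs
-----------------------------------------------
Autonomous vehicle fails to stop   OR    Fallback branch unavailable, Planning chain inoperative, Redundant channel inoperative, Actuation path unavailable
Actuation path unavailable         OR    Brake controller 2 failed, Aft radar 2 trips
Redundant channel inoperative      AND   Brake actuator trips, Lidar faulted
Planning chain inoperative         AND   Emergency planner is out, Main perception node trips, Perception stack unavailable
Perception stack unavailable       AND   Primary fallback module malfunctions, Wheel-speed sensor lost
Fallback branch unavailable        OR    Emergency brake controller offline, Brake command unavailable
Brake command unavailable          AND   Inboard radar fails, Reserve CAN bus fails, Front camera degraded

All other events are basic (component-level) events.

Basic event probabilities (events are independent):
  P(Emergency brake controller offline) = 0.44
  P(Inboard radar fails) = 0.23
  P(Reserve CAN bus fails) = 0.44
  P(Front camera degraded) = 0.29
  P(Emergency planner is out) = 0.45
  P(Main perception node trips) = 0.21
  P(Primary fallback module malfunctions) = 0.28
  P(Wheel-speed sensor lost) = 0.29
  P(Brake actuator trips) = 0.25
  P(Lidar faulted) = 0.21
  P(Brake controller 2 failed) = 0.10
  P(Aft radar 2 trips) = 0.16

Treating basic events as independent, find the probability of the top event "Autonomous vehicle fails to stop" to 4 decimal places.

0.6136

P(Brake command unavailable) [AND] = 0.23 × 0.44 × 0.29 = 0.029348
P(Fallback branch unavailable) [OR] = 1 − (1−0.44) × (1−0.029348) = 0.456435
P(Perception stack unavailable) [AND] = 0.28 × 0.29 = 0.081200
P(Planning chain inoperative) [AND] = 0.45 × 0.21 × 0.081200 = 0.007673
P(Redundant channel inoperative) [AND] = 0.25 × 0.21 = 0.052500
P(Actuation path unavailable) [OR] = 1 − (1−0.10) × (1−0.16) = 0.244000
P(Autonomous vehicle fails to stop) [OR] = 1 − (1−0.456435) × (1−0.007673) × (1−0.052500) × (1−0.244000) = 0.613627
Rounded to 4 decimal places: P(Autonomous vehicle fails to stop) ≈ 0.6136.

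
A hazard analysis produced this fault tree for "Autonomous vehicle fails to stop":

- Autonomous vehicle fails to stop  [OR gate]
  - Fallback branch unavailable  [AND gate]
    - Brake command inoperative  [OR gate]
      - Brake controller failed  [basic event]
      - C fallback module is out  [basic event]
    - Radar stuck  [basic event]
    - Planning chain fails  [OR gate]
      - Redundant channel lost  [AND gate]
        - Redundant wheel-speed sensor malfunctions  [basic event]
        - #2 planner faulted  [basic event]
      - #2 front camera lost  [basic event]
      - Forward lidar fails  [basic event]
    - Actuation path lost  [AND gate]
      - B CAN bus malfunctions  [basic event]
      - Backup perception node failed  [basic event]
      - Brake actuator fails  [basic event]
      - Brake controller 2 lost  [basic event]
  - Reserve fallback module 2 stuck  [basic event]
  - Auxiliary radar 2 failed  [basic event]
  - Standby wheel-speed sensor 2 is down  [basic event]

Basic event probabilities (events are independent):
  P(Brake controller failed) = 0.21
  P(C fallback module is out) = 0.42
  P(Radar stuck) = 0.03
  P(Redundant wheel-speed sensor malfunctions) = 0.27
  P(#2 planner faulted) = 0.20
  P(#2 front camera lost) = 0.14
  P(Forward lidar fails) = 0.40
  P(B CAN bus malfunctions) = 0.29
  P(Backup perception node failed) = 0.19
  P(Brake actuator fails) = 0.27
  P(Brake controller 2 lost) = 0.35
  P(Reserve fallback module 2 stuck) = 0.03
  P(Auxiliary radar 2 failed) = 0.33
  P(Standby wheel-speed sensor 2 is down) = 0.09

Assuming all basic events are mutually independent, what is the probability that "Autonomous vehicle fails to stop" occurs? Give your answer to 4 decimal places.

0.4086

P(Brake command inoperative) [OR] = 1 − (1−0.21) × (1−0.42) = 0.541800
P(Redundant channel lost) [AND] = 0.27 × 0.20 = 0.054000
P(Planning chain fails) [OR] = 1 − (1−0.054000) × (1−0.14) × (1−0.40) = 0.511864
P(Actuation path lost) [AND] = 0.29 × 0.19 × 0.27 × 0.35 = 0.005207
P(Fallback branch unavailable) [AND] = 0.541800 × 0.03 × 0.511864 × 0.005207 = 0.000043
P(Autonomous vehicle fails to stop) [OR] = 1 − (1−0.000043) × (1−0.03) × (1−0.33) × (1−0.09) = 0.408616
Rounded to 4 decimal places: P(Autonomous vehicle fails to stop) ≈ 0.4086.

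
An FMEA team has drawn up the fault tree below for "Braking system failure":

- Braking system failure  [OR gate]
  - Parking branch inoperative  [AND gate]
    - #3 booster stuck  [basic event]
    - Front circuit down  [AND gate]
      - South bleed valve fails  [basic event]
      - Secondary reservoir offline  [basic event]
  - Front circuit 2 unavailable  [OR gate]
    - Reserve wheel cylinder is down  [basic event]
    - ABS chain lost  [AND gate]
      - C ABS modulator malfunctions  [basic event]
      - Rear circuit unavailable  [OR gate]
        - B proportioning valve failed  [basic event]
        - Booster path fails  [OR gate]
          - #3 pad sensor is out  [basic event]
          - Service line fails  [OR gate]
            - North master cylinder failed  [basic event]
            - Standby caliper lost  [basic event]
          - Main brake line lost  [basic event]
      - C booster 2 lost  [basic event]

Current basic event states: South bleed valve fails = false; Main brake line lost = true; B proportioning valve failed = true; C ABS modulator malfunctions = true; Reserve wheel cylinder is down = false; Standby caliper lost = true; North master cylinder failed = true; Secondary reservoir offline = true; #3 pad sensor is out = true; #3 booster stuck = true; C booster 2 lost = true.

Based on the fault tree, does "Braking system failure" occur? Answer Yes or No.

Yes

Front circuit down [AND]: South bleed valve fails=not, Secondary reservoir offline=occurs → not all inputs occur → does not occur.
Parking branch inoperative [AND]: #3 booster stuck=occurs, Front circuit down=not → not all inputs occur → does not occur.
Service line fails [OR]: North master cylinder failed=occurs, Standby caliper lost=occurs → at least one input occurs → occurs.
Booster path fails [OR]: #3 pad sensor is out=occurs, Service line fails=occurs, Main brake line lost=occurs → at least one input occurs → occurs.
Rear circuit unavailable [OR]: B proportioning valve failed=occurs, Booster path fails=occurs → at least one input occurs → occurs.
ABS chain lost [AND]: C ABS modulator malfunctions=occurs, Rear circuit unavailable=occurs, C booster 2 lost=occurs → all inputs occur → occurs.
Front circuit 2 unavailable [OR]: Reserve wheel cylinder is down=not, ABS chain lost=occurs → at least one input occurs → occurs.
Braking system failure [OR]: Parking branch inoperative=not, Front circuit 2 unavailable=occurs → at least one input occurs → occurs.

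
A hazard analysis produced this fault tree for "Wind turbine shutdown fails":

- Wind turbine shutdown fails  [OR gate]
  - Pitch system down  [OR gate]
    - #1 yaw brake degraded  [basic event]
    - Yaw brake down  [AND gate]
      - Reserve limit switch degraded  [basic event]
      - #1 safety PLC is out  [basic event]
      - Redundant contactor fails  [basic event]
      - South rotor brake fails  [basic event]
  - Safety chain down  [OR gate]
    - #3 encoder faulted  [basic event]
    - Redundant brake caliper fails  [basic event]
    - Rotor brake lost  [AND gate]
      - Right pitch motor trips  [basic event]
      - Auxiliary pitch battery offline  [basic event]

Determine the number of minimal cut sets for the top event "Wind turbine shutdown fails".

Yaw brake down [AND]: one cut set from each child combined → 1 × 1 × 1 × 1 = 1 cut set(s).
Pitch system down [OR]: union of children's cut sets → 2 cut set(s).
Rotor brake lost [AND]: one cut set from each child combined → 1 × 1 = 1 cut set(s).
Safety chain down [OR]: union of children's cut sets → 3 cut set(s).
Wind turbine shutdown fails [OR]: union of children's cut sets → 5 cut set(s).
Minimal cut sets: {#1 yaw brake degraded}; {#1 safety PLC is out, Redundant contactor fails, Reserve limit switch degraded, South rotor brake fails}; {#3 encoder faulted}; {Redundant brake caliper fails}; {Auxiliary pitch battery offline, Right pitch motor trips}.

5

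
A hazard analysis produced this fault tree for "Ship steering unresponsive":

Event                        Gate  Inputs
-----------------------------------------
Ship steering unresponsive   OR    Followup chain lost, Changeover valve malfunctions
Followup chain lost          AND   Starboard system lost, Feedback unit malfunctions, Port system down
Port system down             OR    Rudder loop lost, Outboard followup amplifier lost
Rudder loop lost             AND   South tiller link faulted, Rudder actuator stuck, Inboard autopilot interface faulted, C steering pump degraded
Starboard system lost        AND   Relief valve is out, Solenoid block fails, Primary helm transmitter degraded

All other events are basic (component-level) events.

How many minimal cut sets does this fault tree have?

Starboard system lost [AND]: one cut set from each child combined → 1 × 1 × 1 = 1 cut set(s).
Rudder loop lost [AND]: one cut set from each child combined → 1 × 1 × 1 × 1 = 1 cut set(s).
Port system down [OR]: union of children's cut sets → 2 cut set(s).
Followup chain lost [AND]: one cut set from each child combined → 1 × 1 × 2 = 2 cut set(s).
Ship steering unresponsive [OR]: union of children's cut sets → 3 cut set(s).
Minimal cut sets: {C steering pump degraded, Feedback unit malfunctions, Inboard autopilot interface faulted, Primary helm transmitter degraded, Relief valve is out, Rudder actuator stuck, Solenoid block fails, South tiller link faulted}; {Feedback unit malfunctions, Outboard followup amplifier lost, Primary helm transmitter degraded, Relief valve is out, Solenoid block fails}; {Changeover valve malfunctions}.

3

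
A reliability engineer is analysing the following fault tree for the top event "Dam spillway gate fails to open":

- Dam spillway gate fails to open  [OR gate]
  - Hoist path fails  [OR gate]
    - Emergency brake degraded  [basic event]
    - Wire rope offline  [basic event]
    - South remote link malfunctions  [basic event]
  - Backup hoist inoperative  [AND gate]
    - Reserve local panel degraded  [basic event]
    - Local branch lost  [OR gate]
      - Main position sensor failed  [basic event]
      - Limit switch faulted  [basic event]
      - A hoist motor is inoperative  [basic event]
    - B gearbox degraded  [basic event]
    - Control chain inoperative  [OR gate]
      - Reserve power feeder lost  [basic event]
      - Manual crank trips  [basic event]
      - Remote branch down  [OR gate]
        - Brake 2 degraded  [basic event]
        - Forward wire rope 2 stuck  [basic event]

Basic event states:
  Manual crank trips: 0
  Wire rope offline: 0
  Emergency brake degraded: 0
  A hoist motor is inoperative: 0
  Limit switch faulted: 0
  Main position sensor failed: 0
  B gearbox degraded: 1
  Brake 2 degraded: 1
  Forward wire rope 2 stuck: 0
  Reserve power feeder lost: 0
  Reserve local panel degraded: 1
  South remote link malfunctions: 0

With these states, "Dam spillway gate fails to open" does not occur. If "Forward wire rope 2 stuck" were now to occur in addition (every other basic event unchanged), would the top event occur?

Counterfactual: set "Forward wire rope 2 stuck" to occurred.
Hoist path fails [OR]: Emergency brake degraded=not, Wire rope offline=not, South remote link malfunctions=not → no input occurs → does not occur.
Local branch lost [OR]: Main position sensor failed=not, Limit switch faulted=not, A hoist motor is inoperative=not → no input occurs → does not occur.
Remote branch down [OR]: Brake 2 degraded=occurs, Forward wire rope 2 stuck=occurs → at least one input occurs → occurs.
Control chain inoperative [OR]: Reserve power feeder lost=not, Manual crank trips=not, Remote branch down=occurs → at least one input occurs → occurs.
Backup hoist inoperative [AND]: Reserve local panel degraded=occurs, Local branch lost=not, B gearbox degraded=occurs, Control chain inoperative=occurs → not all inputs occur → does not occur.
Dam spillway gate fails to open [OR]: Hoist path fails=not, Backup hoist inoperative=not → no input occurs → does not occur.

No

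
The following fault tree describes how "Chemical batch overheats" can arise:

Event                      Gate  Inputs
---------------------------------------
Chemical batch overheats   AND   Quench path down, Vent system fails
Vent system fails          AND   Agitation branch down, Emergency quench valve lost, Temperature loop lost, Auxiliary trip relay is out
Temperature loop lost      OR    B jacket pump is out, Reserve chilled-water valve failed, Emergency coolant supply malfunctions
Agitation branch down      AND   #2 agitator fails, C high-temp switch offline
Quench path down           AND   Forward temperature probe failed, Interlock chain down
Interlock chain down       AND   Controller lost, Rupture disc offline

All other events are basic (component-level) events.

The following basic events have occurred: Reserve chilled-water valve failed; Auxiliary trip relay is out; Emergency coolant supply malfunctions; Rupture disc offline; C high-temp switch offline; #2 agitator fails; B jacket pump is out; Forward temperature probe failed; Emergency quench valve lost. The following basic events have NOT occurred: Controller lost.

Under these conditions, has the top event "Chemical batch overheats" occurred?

Interlock chain down [AND]: Controller lost=not, Rupture disc offline=occurs → not all inputs occur → does not occur.
Quench path down [AND]: Forward temperature probe failed=occurs, Interlock chain down=not → not all inputs occur → does not occur.
Agitation branch down [AND]: #2 agitator fails=occurs, C high-temp switch offline=occurs → all inputs occur → occurs.
Temperature loop lost [OR]: B jacket pump is out=occurs, Reserve chilled-water valve failed=occurs, Emergency coolant supply malfunctions=occurs → at least one input occurs → occurs.
Vent system fails [AND]: Agitation branch down=occurs, Emergency quench valve lost=occurs, Temperature loop lost=occurs, Auxiliary trip relay is out=occurs → all inputs occur → occurs.
Chemical batch overheats [AND]: Quench path down=not, Vent system fails=occurs → not all inputs occur → does not occur.

No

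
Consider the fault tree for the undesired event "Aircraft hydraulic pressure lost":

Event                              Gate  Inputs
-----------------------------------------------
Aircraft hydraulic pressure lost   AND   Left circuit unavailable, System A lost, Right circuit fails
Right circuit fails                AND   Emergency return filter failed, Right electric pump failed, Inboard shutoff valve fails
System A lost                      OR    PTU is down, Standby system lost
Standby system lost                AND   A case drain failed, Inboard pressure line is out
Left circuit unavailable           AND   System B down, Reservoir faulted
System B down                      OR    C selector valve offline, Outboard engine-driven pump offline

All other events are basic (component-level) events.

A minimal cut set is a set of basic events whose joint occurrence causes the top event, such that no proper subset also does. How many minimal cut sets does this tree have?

System B down [OR]: union of children's cut sets → 2 cut set(s).
Left circuit unavailable [AND]: one cut set from each child combined → 2 × 1 = 2 cut set(s).
Standby system lost [AND]: one cut set from each child combined → 1 × 1 = 1 cut set(s).
System A lost [OR]: union of children's cut sets → 2 cut set(s).
Right circuit fails [AND]: one cut set from each child combined → 1 × 1 × 1 = 1 cut set(s).
Aircraft hydraulic pressure lost [AND]: one cut set from each child combined → 2 × 2 × 1 = 4 cut set(s).
Minimal cut sets: {C selector valve offline, Emergency return filter failed, Inboard shutoff valve fails, PTU is down, Reservoir faulted, Right electric pump failed}; {A case drain failed, C selector valve offline, Emergency return filter failed, Inboard pressure line is out, Inboard shutoff valve fails, Reservoir faulted, Right electric pump failed}; {Emergency return filter failed, Inboard shutoff valve fails, Outboard engine-driven pump offline, PTU is down, Reservoir faulted, Right electric pump failed}; {A case drain failed, Emergency return filter failed, Inboard pressure line is out, Inboard shutoff valve fails, Outboard engine-driven pump offline, Reservoir faulted, Right electric pump failed}.

4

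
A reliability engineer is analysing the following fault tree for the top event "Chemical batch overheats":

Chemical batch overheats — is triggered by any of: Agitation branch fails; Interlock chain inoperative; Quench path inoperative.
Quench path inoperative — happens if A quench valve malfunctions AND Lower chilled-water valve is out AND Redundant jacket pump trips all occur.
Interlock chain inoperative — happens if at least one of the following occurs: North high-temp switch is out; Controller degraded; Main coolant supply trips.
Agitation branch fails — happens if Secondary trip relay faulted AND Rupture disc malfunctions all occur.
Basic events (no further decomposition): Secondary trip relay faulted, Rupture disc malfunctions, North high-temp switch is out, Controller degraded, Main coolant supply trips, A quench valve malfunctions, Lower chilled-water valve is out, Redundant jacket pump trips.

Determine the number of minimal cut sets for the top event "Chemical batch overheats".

5

Agitation branch fails [AND]: one cut set from each child combined → 1 × 1 = 1 cut set(s).
Interlock chain inoperative [OR]: union of children's cut sets → 3 cut set(s).
Quench path inoperative [AND]: one cut set from each child combined → 1 × 1 × 1 = 1 cut set(s).
Chemical batch overheats [OR]: union of children's cut sets → 5 cut set(s).
Minimal cut sets: {Rupture disc malfunctions, Secondary trip relay faulted}; {North high-temp switch is out}; {Controller degraded}; {Main coolant supply trips}; {A quench valve malfunctions, Lower chilled-water valve is out, Redundant jacket pump trips}.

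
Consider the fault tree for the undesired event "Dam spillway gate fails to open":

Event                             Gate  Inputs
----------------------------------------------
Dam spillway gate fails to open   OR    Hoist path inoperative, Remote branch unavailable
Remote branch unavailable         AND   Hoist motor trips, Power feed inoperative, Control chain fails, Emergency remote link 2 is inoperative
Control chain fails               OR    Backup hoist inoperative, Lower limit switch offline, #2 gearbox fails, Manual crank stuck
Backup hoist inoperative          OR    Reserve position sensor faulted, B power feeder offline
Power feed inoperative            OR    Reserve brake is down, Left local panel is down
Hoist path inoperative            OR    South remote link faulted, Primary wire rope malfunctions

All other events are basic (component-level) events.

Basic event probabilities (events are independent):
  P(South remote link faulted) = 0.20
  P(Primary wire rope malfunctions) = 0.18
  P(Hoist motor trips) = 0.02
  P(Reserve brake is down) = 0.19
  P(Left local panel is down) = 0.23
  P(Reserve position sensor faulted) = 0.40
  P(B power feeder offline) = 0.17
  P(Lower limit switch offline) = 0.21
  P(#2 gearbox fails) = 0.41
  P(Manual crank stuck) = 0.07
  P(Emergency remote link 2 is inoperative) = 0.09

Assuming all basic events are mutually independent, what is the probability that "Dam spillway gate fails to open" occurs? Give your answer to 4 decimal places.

P(Hoist path inoperative) [OR] = 1 − (1−0.20) × (1−0.18) = 0.344000
P(Power feed inoperative) [OR] = 1 − (1−0.19) × (1−0.23) = 0.376300
P(Backup hoist inoperative) [OR] = 1 − (1−0.40) × (1−0.17) = 0.502000
P(Control chain fails) [OR] = 1 − (1−0.502000) × (1−0.21) × (1−0.41) × (1−0.07) = 0.784130
P(Remote branch unavailable) [AND] = 0.02 × 0.376300 × 0.784130 × 0.09 = 0.000531
P(Dam spillway gate fails to open) [OR] = 1 − (1−0.344000) × (1−0.000531) = 0.344348
Rounded to 4 decimal places: P(Dam spillway gate fails to open) ≈ 0.3443.

0.3443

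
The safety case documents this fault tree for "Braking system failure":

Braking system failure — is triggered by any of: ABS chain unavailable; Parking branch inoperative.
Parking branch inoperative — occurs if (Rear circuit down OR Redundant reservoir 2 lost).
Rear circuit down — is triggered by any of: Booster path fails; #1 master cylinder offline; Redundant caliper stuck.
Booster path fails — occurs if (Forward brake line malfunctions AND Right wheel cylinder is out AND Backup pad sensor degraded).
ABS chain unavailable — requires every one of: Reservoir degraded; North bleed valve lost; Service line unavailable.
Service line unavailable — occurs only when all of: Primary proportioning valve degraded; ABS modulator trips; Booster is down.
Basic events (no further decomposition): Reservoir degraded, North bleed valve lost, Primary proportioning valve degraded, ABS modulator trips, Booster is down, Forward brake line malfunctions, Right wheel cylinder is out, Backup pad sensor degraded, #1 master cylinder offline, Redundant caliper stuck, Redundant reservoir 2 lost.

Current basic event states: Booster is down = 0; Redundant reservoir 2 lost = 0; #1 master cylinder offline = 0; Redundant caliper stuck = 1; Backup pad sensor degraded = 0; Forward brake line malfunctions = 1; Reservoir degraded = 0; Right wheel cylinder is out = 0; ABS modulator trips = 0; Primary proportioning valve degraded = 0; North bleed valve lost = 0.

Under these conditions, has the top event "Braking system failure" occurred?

Service line unavailable [AND]: Primary proportioning valve degraded=not, ABS modulator trips=not, Booster is down=not → not all inputs occur → does not occur.
ABS chain unavailable [AND]: Reservoir degraded=not, North bleed valve lost=not, Service line unavailable=not → not all inputs occur → does not occur.
Booster path fails [AND]: Forward brake line malfunctions=occurs, Right wheel cylinder is out=not, Backup pad sensor degraded=not → not all inputs occur → does not occur.
Rear circuit down [OR]: Booster path fails=not, #1 master cylinder offline=not, Redundant caliper stuck=occurs → at least one input occurs → occurs.
Parking branch inoperative [OR]: Rear circuit down=occurs, Redundant reservoir 2 lost=not → at least one input occurs → occurs.
Braking system failure [OR]: ABS chain unavailable=not, Parking branch inoperative=occurs → at least one input occurs → occurs.

Yes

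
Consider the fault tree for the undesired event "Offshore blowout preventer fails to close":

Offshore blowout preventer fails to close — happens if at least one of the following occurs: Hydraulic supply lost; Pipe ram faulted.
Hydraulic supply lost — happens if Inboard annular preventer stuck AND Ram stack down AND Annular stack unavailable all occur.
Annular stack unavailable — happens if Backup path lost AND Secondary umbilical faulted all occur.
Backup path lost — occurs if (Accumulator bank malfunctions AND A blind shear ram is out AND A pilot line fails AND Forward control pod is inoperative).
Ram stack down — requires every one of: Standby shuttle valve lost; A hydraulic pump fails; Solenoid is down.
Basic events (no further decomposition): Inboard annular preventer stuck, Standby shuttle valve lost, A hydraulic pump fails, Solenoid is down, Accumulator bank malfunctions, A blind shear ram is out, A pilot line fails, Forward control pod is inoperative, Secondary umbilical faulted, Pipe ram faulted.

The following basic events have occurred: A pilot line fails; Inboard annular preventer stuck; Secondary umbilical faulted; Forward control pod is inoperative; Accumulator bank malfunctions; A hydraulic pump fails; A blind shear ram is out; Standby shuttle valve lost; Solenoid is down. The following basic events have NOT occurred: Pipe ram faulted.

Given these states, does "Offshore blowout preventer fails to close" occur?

Yes

Ram stack down [AND]: Standby shuttle valve lost=occurs, A hydraulic pump fails=occurs, Solenoid is down=occurs → all inputs occur → occurs.
Backup path lost [AND]: Accumulator bank malfunctions=occurs, A blind shear ram is out=occurs, A pilot line fails=occurs, Forward control pod is inoperative=occurs → all inputs occur → occurs.
Annular stack unavailable [AND]: Backup path lost=occurs, Secondary umbilical faulted=occurs → all inputs occur → occurs.
Hydraulic supply lost [AND]: Inboard annular preventer stuck=occurs, Ram stack down=occurs, Annular stack unavailable=occurs → all inputs occur → occurs.
Offshore blowout preventer fails to close [OR]: Hydraulic supply lost=occurs, Pipe ram faulted=not → at least one input occurs → occurs.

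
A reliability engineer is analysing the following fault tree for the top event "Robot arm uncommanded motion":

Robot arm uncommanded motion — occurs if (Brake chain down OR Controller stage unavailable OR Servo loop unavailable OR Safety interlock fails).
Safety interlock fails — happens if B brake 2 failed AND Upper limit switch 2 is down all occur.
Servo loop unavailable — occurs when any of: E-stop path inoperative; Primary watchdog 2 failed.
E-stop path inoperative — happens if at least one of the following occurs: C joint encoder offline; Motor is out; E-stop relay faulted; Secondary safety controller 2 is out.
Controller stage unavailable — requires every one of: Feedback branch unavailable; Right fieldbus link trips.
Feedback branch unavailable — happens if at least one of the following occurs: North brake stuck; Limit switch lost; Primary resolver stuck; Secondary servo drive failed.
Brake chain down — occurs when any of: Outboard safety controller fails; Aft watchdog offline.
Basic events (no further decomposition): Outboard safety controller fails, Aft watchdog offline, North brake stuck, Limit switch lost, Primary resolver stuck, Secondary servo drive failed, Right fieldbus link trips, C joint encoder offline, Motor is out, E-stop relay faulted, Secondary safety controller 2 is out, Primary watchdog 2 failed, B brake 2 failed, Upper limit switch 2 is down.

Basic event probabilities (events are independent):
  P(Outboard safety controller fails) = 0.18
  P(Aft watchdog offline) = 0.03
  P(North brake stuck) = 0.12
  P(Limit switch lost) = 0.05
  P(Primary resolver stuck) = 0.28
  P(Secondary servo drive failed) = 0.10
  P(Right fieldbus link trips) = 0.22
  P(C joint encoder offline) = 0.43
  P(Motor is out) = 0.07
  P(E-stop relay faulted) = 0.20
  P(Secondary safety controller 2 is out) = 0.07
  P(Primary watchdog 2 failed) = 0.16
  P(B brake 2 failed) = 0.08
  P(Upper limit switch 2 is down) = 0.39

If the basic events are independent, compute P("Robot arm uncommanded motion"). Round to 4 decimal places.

P(Brake chain down) [OR] = 1 − (1−0.18) × (1−0.03) = 0.204600
P(Feedback branch unavailable) [OR] = 1 − (1−0.12) × (1−0.05) × (1−0.28) × (1−0.10) = 0.458272
P(Controller stage unavailable) [AND] = 0.458272 × 0.22 = 0.100820
P(E-stop path inoperative) [OR] = 1 − (1−0.43) × (1−0.07) × (1−0.20) × (1−0.07) = 0.605606
P(Servo loop unavailable) [OR] = 1 − (1−0.605606) × (1−0.16) = 0.668709
P(Safety interlock fails) [AND] = 0.08 × 0.39 = 0.031200
P(Robot arm uncommanded motion) [OR] = 1 − (1−0.204600) × (1−0.100820) × (1−0.668709) × (1−0.031200) = 0.770451
Rounded to 4 decimal places: P(Robot arm uncommanded motion) ≈ 0.7705.

0.7705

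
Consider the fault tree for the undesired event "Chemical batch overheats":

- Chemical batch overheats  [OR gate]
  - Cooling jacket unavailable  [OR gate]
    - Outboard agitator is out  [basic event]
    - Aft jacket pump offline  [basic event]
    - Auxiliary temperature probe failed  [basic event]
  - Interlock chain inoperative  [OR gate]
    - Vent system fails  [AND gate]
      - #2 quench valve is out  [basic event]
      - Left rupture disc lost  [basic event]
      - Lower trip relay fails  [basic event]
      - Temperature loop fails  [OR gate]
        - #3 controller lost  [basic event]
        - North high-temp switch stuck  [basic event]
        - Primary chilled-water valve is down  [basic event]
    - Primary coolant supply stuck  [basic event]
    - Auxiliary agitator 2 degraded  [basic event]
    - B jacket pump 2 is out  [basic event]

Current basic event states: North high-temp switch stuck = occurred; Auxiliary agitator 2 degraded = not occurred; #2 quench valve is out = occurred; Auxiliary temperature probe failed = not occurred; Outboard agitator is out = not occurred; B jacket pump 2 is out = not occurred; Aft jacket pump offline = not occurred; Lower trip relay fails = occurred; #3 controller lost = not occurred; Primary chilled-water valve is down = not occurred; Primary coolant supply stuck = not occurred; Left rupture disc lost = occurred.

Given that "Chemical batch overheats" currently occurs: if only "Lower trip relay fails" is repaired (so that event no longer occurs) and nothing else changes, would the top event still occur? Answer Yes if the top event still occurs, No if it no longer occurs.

Counterfactual: set "Lower trip relay fails" to not occurred.
Cooling jacket unavailable [OR]: Outboard agitator is out=not, Aft jacket pump offline=not, Auxiliary temperature probe failed=not → no input occurs → does not occur.
Temperature loop fails [OR]: #3 controller lost=not, North high-temp switch stuck=occurs, Primary chilled-water valve is down=not → at least one input occurs → occurs.
Vent system fails [AND]: #2 quench valve is out=occurs, Left rupture disc lost=occurs, Lower trip relay fails=not, Temperature loop fails=occurs → not all inputs occur → does not occur.
Interlock chain inoperative [OR]: Vent system fails=not, Primary coolant supply stuck=not, Auxiliary agitator 2 degraded=not, B jacket pump 2 is out=not → no input occurs → does not occur.
Chemical batch overheats [OR]: Cooling jacket unavailable=not, Interlock chain inoperative=not → no input occurs → does not occur.

No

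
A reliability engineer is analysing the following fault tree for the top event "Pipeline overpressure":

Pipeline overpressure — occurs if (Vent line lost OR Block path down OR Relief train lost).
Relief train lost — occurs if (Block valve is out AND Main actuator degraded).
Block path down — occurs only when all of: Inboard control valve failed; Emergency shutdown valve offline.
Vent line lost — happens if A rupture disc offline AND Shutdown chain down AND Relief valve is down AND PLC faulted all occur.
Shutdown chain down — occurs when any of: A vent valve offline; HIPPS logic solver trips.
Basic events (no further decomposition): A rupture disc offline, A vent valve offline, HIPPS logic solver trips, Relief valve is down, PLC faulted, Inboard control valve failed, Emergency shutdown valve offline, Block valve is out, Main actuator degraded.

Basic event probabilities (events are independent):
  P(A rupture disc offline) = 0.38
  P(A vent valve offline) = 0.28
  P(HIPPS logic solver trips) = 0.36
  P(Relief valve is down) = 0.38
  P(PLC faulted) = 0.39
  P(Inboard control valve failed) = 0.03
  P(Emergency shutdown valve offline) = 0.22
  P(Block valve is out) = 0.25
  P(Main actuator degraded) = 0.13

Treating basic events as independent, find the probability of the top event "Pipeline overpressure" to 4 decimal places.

P(Shutdown chain down) [OR] = 1 − (1−0.28) × (1−0.36) = 0.539200
P(Vent line lost) [AND] = 0.38 × 0.539200 × 0.38 × 0.39 = 0.030366
P(Block path down) [AND] = 0.03 × 0.22 = 0.006600
P(Relief train lost) [AND] = 0.25 × 0.13 = 0.032500
P(Pipeline overpressure) [OR] = 1 − (1−0.030366) × (1−0.006600) × (1−0.032500) = 0.068071
Rounded to 4 decimal places: P(Pipeline overpressure) ≈ 0.0681.

0.0681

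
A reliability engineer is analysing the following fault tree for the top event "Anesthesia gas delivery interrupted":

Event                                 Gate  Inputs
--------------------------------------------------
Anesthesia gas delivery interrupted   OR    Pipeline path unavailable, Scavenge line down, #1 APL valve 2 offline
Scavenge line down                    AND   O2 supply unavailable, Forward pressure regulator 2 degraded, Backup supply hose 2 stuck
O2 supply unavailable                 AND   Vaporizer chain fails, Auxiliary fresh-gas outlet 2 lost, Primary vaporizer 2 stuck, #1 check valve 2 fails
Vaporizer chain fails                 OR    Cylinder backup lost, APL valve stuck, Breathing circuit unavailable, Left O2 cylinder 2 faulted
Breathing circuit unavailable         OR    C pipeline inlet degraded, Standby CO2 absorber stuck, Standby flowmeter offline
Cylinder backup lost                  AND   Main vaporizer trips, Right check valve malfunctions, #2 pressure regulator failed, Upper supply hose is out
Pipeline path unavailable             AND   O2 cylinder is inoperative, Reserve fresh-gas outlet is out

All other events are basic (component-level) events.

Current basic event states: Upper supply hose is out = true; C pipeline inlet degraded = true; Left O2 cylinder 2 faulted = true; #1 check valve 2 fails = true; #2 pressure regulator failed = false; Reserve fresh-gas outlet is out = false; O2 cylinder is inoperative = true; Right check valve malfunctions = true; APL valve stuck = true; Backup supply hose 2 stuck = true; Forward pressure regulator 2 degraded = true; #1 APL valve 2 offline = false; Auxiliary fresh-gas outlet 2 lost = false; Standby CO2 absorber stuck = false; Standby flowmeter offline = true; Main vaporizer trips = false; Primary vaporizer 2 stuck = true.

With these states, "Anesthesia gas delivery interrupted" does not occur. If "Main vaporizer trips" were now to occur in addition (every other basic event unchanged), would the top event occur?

No

Counterfactual: set "Main vaporizer trips" to occurred.
Pipeline path unavailable [AND]: O2 cylinder is inoperative=occurs, Reserve fresh-gas outlet is out=not → not all inputs occur → does not occur.
Cylinder backup lost [AND]: Main vaporizer trips=occurs, Right check valve malfunctions=occurs, #2 pressure regulator failed=not, Upper supply hose is out=occurs → not all inputs occur → does not occur.
Breathing circuit unavailable [OR]: C pipeline inlet degraded=occurs, Standby CO2 absorber stuck=not, Standby flowmeter offline=occurs → at least one input occurs → occurs.
Vaporizer chain fails [OR]: Cylinder backup lost=not, APL valve stuck=occurs, Breathing circuit unavailable=occurs, Left O2 cylinder 2 faulted=occurs → at least one input occurs → occurs.
O2 supply unavailable [AND]: Vaporizer chain fails=occurs, Auxiliary fresh-gas outlet 2 lost=not, Primary vaporizer 2 stuck=occurs, #1 check valve 2 fails=occurs → not all inputs occur → does not occur.
Scavenge line down [AND]: O2 supply unavailable=not, Forward pressure regulator 2 degraded=occurs, Backup supply hose 2 stuck=occurs → not all inputs occur → does not occur.
Anesthesia gas delivery interrupted [OR]: Pipeline path unavailable=not, Scavenge line down=not, #1 APL valve 2 offline=not → no input occurs → does not occur.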